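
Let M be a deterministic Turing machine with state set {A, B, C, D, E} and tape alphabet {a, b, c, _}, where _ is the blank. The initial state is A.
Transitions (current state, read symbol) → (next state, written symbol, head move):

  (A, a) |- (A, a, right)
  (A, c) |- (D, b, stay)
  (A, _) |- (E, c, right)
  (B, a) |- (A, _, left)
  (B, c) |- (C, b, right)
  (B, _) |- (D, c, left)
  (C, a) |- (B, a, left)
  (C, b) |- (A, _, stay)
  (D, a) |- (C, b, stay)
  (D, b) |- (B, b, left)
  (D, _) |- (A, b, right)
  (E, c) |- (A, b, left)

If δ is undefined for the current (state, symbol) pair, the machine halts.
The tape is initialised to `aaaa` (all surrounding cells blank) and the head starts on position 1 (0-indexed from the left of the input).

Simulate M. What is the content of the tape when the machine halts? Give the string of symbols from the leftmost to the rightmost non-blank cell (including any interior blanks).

state=A head=1 tape=a[a]aa__   (A,a)→(A,a,right)
state=A head=2 tape=aa[a]a__   (A,a)→(A,a,right)
state=A head=3 tape=aaa[a]__   (A,a)→(A,a,right)
state=A head=4 tape=aaaa[_]_   (A,_)→(E,c,right)
state=E head=5 tape=aaaac[_]
The non-blank tape span at halt is aaaac.

aaaac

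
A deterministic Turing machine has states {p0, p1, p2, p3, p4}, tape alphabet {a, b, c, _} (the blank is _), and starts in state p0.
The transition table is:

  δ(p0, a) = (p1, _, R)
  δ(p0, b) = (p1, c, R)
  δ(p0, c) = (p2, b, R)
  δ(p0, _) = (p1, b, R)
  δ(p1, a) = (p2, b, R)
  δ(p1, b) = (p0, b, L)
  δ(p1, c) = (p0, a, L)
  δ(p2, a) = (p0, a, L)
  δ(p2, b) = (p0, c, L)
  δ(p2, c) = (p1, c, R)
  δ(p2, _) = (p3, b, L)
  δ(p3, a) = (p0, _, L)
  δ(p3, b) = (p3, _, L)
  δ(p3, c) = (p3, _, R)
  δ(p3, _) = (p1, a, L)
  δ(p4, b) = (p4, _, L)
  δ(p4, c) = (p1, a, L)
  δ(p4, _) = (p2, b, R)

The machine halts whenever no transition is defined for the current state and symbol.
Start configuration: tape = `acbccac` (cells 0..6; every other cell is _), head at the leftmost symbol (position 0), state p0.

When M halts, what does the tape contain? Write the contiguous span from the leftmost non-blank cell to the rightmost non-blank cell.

state=p0 head=0 tape=[a]cbccac_   (p0,a)→(p1,_,R)
state=p1 head=1 tape=_[c]bccac_   (p1,c)→(p0,a,L)
state=p0 head=0 tape=[_]abccac_   (p0,_)→(p1,b,R)
state=p1 head=1 tape=b[a]bccac_   (p1,a)→(p2,b,R)
state=p2 head=2 tape=bb[b]ccac_   (p2,b)→(p0,c,L)
state=p0 head=1 tape=b[b]cccac_   (p0,b)→(p1,c,R)
state=p1 head=2 tape=bc[c]ccac_   (p1,c)→(p0,a,L)
state=p0 head=1 tape=b[c]accac_   (p0,c)→(p2,b,R)
state=p2 head=2 tape=bb[a]ccac_   (p2,a)→(p0,a,L)
state=p0 head=1 tape=b[b]accac_   (p0,b)→(p1,c,R)
state=p1 head=2 tape=bc[a]ccac_   (p1,a)→(p2,b,R)
state=p2 head=3 tape=bcb[c]cac_   (p2,c)→(p1,c,R)
state=p1 head=4 tape=bcbc[c]ac_   (p1,c)→(p0,a,L)
state=p0 head=3 tape=bcb[c]aac_   (p0,c)→(p2,b,R)
state=p2 head=4 tape=bcbb[a]ac_   (p2,a)→(p0,a,L)
state=p0 head=3 tape=bcb[b]aac_   (p0,b)→(p1,c,R)
state=p1 head=4 tape=bcbc[a]ac_   (p1,a)→(p2,b,R)
state=p2 head=5 tape=bcbcb[a]c_   (p2,a)→(p0,a,L)
state=p0 head=4 tape=bcbc[b]ac_   (p0,b)→(p1,c,R)
state=p1 head=5 tape=bcbcc[a]c_   (p1,a)→(p2,b,R)
state=p2 head=6 tape=bcbccb[c]_   (p2,c)→(p1,c,R)
state=p1 head=7 tape=bcbccbc[_]
The non-blank tape span at halt is bcbccbc.

bcbccbc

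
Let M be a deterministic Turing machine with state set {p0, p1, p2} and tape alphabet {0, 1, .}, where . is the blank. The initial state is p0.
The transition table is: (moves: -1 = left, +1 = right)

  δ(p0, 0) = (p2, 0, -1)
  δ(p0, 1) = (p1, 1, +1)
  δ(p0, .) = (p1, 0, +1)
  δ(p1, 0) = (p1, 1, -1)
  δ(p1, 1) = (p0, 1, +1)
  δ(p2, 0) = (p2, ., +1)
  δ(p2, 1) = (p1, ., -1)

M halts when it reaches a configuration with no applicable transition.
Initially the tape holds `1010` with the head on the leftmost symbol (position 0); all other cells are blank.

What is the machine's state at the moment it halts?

state=p0 head=0 tape=[1]010..   (p0,1)→(p1,1,+1)
state=p1 head=1 tape=1[0]10..   (p1,0)→(p1,1,-1)
state=p1 head=0 tape=[1]110..   (p1,1)→(p0,1,+1)
state=p0 head=1 tape=1[1]10..   (p0,1)→(p1,1,+1)
state=p1 head=2 tape=11[1]0..   (p1,1)→(p0,1,+1)
state=p0 head=3 tape=111[0]..   (p0,0)→(p2,0,-1)
state=p2 head=2 tape=11[1]0..   (p2,1)→(p1,.,-1)
state=p1 head=1 tape=1[1].0..   (p1,1)→(p0,1,+1)
state=p0 head=2 tape=11[.]0..   (p0,.)→(p1,0,+1)
state=p1 head=3 tape=110[0]..   (p1,0)→(p1,1,-1)
state=p1 head=2 tape=11[0]1..   (p1,0)→(p1,1,-1)
state=p1 head=1 tape=1[1]11..   (p1,1)→(p0,1,+1)
state=p0 head=2 tape=11[1]1..   (p0,1)→(p1,1,+1)
state=p1 head=3 tape=111[1]..   (p1,1)→(p0,1,+1)
state=p0 head=4 tape=1111[.].   (p0,.)→(p1,0,+1)
state=p1 head=5 tape=11110[.]
No transition is defined for (p1, .); M halts in state p1.

p1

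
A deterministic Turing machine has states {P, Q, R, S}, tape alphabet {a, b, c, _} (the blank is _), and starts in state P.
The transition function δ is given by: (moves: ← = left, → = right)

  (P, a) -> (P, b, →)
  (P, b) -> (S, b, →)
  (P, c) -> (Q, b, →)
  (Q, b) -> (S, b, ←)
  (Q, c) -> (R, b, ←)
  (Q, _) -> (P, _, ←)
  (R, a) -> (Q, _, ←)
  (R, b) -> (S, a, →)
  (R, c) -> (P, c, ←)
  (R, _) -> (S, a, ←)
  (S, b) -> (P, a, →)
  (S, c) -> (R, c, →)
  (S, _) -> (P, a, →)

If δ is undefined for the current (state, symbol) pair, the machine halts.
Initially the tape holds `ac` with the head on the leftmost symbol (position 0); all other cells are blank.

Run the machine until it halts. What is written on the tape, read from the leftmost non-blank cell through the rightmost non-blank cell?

bba

P | [a]c__   read a → write b, move →, go to P
P | b[c]__   read c → write b, move →, go to Q
Q | bb[_]_   read _ → write _, move ←, go to P
P | b[b]__   read b → write b, move →, go to S
S | bb[_]_   read _ → write a, move →, go to P
P | bba[_]
The non-blank tape span at halt is bba.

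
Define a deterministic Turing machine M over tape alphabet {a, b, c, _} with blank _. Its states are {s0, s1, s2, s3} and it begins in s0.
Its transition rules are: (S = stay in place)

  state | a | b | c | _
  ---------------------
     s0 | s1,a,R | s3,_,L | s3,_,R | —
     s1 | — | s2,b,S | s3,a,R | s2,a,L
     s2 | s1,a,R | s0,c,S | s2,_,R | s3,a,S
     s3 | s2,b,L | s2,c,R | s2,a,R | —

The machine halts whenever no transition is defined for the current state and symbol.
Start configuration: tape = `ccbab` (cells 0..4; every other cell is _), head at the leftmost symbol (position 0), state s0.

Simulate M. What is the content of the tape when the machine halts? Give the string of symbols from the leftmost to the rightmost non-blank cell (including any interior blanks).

s0 | [c]cbab_   read c → write _, move R, go to s3
s3 | _[c]bab_   read c → write a, move R, go to s2
s2 | _a[b]ab_   read b → write c, move S, go to s0
s0 | _a[c]ab_   read c → write _, move R, go to s3
s3 | _a_[a]b_   read a → write b, move L, go to s2
s2 | _a[_]bb_   read _ → write a, move S, go to s3
s3 | _a[a]bb_   read a → write b, move L, go to s2
s2 | _[a]bbb_   read a → write a, move R, go to s1
s1 | _a[b]bb_   read b → write b, move S, go to s2
s2 | _a[b]bb_   read b → write c, move S, go to s0
s0 | _a[c]bb_   read c → write _, move R, go to s3
s3 | _a_[b]b_   read b → write c, move R, go to s2
s2 | _a_c[b]_   read b → write c, move S, go to s0
s0 | _a_c[c]_   read c → write _, move R, go to s3
s3 | _a_c_[_]
The non-blank tape span at halt is a_c.

a_c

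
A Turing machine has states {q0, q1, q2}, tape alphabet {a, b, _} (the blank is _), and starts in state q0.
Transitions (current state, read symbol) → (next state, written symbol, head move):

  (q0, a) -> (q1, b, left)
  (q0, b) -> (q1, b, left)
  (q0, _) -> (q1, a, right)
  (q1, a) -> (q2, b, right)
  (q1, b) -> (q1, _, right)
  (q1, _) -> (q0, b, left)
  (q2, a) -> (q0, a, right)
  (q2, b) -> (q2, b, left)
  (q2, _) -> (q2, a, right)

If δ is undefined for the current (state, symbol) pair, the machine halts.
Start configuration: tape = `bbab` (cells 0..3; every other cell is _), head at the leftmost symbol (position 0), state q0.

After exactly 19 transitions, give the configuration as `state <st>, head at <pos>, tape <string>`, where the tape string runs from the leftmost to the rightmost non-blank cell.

state q0, head at 1, tape a_abbb

state=q0 head=0 tape=__[b]bab   (q0,b)→(q1,b,left)
state=q1 head=-1 tape=_[_]bbab   (q1,_)→(q0,b,left)
state=q0 head=-2 tape=[_]bbbab   (q0,_)→(q1,a,right)
state=q1 head=-1 tape=a[b]bbab   (q1,b)→(q1,_,right)
state=q1 head=0 tape=a_[b]bab   (q1,b)→(q1,_,right)
state=q1 head=1 tape=a__[b]ab   (q1,b)→(q1,_,right)
state=q1 head=2 tape=a___[a]b   (q1,a)→(q2,b,right)
state=q2 head=3 tape=a___b[b]   (q2,b)→(q2,b,left)
state=q2 head=2 tape=a___[b]b   (q2,b)→(q2,b,left)
state=q2 head=1 tape=a__[_]bb   (q2,_)→(q2,a,right)
state=q2 head=2 tape=a__a[b]b   (q2,b)→(q2,b,left)
state=q2 head=1 tape=a__[a]bb   (q2,a)→(q0,a,right)
state=q0 head=2 tape=a__a[b]b   (q0,b)→(q1,b,left)
state=q1 head=1 tape=a__[a]bb   (q1,a)→(q2,b,right)
state=q2 head=2 tape=a__b[b]b   (q2,b)→(q2,b,left)
state=q2 head=1 tape=a__[b]bb   (q2,b)→(q2,b,left)
state=q2 head=0 tape=a_[_]bbb   (q2,_)→(q2,a,right)
state=q2 head=1 tape=a_a[b]bb   (q2,b)→(q2,b,left)
state=q2 head=0 tape=a_[a]bbb   (q2,a)→(q0,a,right)
state=q0 head=1 tape=a_a[b]bb
After 19 steps: state q0, head at 1, tape a_abbb.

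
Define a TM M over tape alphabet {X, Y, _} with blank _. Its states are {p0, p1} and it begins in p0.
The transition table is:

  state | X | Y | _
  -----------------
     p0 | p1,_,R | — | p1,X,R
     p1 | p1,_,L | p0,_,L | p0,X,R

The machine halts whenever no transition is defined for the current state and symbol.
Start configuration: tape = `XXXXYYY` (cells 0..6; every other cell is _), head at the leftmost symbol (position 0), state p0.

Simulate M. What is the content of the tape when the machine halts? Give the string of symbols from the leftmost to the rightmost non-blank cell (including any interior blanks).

XXXXX_XYY

state=p0 head=0 tape=__[X]XXXYYY   (p0,X)→(p1,_,R)
state=p1 head=1 tape=___[X]XXYYY   (p1,X)→(p1,_,L)
state=p1 head=0 tape=__[_]_XXYYY   (p1,_)→(p0,X,R)
state=p0 head=1 tape=__X[_]XXYYY   (p0,_)→(p1,X,R)
state=p1 head=2 tape=__XX[X]XYYY   (p1,X)→(p1,_,L)
state=p1 head=1 tape=__X[X]_XYYY   (p1,X)→(p1,_,L)
state=p1 head=0 tape=__[X]__XYYY   (p1,X)→(p1,_,L)
state=p1 head=-1 tape=_[_]___XYYY   (p1,_)→(p0,X,R)
state=p0 head=0 tape=_X[_]__XYYY   (p0,_)→(p1,X,R)
state=p1 head=1 tape=_XX[_]_XYYY   (p1,_)→(p0,X,R)
state=p0 head=2 tape=_XXX[_]XYYY   (p0,_)→(p1,X,R)
state=p1 head=3 tape=_XXXX[X]YYY   (p1,X)→(p1,_,L)
state=p1 head=2 tape=_XXX[X]_YYY   (p1,X)→(p1,_,L)
state=p1 head=1 tape=_XX[X]__YYY   (p1,X)→(p1,_,L)
state=p1 head=0 tape=_X[X]___YYY   (p1,X)→(p1,_,L)
state=p1 head=-1 tape=_[X]____YYY   (p1,X)→(p1,_,L)
state=p1 head=-2 tape=[_]_____YYY   (p1,_)→(p0,X,R)
state=p0 head=-1 tape=X[_]____YYY   (p0,_)→(p1,X,R)
state=p1 head=0 tape=XX[_]___YYY   (p1,_)→(p0,X,R)
state=p0 head=1 tape=XXX[_]__YYY   (p0,_)→(p1,X,R)
state=p1 head=2 tape=XXXX[_]_YYY   (p1,_)→(p0,X,R)
state=p0 head=3 tape=XXXXX[_]YYY   (p0,_)→(p1,X,R)
state=p1 head=4 tape=XXXXXX[Y]YY   (p1,Y)→(p0,_,L)
state=p0 head=3 tape=XXXXX[X]_YY   (p0,X)→(p1,_,R)
state=p1 head=4 tape=XXXXX_[_]YY   (p1,_)→(p0,X,R)
state=p0 head=5 tape=XXXXX_X[Y]Y
The non-blank tape span at halt is XXXXX_XYY.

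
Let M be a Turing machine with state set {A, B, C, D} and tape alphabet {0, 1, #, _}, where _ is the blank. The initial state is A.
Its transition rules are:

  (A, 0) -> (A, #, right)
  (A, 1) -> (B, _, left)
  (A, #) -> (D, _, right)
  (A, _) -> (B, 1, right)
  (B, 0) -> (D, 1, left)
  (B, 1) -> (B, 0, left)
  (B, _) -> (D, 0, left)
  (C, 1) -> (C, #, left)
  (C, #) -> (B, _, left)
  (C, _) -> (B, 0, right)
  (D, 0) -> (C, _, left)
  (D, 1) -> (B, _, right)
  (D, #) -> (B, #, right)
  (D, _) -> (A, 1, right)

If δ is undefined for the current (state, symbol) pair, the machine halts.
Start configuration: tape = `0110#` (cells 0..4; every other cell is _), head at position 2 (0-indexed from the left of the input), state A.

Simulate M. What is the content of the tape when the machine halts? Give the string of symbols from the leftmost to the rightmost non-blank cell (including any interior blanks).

1##00_0#

state=A head=2 tape=___01[1]0#   (A,1)→(B,_,left)
state=B head=1 tape=___0[1]_0#   (B,1)→(B,0,left)
state=B head=0 tape=___[0]0_0#   (B,0)→(D,1,left)
state=D head=-1 tape=__[_]10_0#   (D,_)→(A,1,right)
state=A head=0 tape=__1[1]0_0#   (A,1)→(B,_,left)
state=B head=-1 tape=__[1]_0_0#   (B,1)→(B,0,left)
state=B head=-2 tape=_[_]0_0_0#   (B,_)→(D,0,left)
state=D head=-3 tape=[_]00_0_0#   (D,_)→(A,1,right)
state=A head=-2 tape=1[0]0_0_0#   (A,0)→(A,#,right)
state=A head=-1 tape=1#[0]_0_0#   (A,0)→(A,#,right)
state=A head=0 tape=1##[_]0_0#   (A,_)→(B,1,right)
state=B head=1 tape=1##1[0]_0#   (B,0)→(D,1,left)
state=D head=0 tape=1##[1]1_0#   (D,1)→(B,_,right)
state=B head=1 tape=1##_[1]_0#   (B,1)→(B,0,left)
state=B head=0 tape=1##[_]0_0#   (B,_)→(D,0,left)
state=D head=-1 tape=1#[#]00_0#   (D,#)→(B,#,right)
state=B head=0 tape=1##[0]0_0#   (B,0)→(D,1,left)
state=D head=-1 tape=1#[#]10_0#   (D,#)→(B,#,right)
state=B head=0 tape=1##[1]0_0#   (B,1)→(B,0,left)
state=B head=-1 tape=1#[#]00_0#
The non-blank tape span at halt is 1##00_0#.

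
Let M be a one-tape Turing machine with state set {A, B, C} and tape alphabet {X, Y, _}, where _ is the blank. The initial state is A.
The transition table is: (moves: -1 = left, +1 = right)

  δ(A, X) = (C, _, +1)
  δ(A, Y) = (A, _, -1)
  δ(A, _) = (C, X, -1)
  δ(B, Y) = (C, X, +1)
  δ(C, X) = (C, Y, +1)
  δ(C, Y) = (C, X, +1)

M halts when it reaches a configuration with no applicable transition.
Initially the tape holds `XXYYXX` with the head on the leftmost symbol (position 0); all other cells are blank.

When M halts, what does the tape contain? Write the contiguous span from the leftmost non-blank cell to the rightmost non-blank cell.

A | [X]XYYXX_   read X → write _, move +1, go to C
C | _[X]YYXX_   read X → write Y, move +1, go to C
C | _Y[Y]YXX_   read Y → write X, move +1, go to C
C | _YX[Y]XX_   read Y → write X, move +1, go to C
C | _YXX[X]X_   read X → write Y, move +1, go to C
C | _YXXY[X]_   read X → write Y, move +1, go to C
C | _YXXYY[_]
The non-blank tape span at halt is YXXYY.

YXXYY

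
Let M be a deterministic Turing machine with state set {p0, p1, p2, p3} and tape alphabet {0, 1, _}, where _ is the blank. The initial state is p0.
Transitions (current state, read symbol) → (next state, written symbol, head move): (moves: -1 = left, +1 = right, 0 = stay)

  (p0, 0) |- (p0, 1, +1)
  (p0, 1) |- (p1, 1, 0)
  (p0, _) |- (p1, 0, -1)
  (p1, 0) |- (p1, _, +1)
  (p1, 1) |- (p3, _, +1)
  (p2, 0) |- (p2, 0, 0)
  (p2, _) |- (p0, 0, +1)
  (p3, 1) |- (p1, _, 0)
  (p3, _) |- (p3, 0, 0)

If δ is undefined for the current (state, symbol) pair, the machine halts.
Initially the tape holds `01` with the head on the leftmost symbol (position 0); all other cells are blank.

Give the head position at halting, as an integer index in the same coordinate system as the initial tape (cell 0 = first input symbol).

2

p0 | [0]1_   read 0 → write 1, move +1, go to p0
p0 | 1[1]_   read 1 → write 1, move 0, go to p1
p1 | 1[1]_   read 1 → write _, move +1, go to p3
p3 | 1_[_]   read _ → write 0, move 0, go to p3
p3 | 1_[0]
At halt the head is at cell 2.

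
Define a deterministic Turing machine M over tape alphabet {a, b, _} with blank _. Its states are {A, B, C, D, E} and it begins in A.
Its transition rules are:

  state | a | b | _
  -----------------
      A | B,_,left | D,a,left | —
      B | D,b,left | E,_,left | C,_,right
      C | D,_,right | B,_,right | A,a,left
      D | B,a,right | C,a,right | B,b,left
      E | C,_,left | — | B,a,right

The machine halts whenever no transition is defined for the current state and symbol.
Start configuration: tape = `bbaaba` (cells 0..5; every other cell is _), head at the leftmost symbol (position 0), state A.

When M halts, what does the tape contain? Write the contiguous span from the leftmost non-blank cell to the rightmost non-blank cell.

a_a__a___a

state=A head=0 tape=__[b]baaba___   (A,b)→(D,a,left)
state=D head=-1 tape=_[_]abaaba___   (D,_)→(B,b,left)
state=B head=-2 tape=[_]babaaba___   (B,_)→(C,_,right)
state=C head=-1 tape=_[b]abaaba___   (C,b)→(B,_,right)
state=B head=0 tape=__[a]baaba___   (B,a)→(D,b,left)
state=D head=-1 tape=_[_]bbaaba___   (D,_)→(B,b,left)
state=B head=-2 tape=[_]bbbaaba___   (B,_)→(C,_,right)
state=C head=-1 tape=_[b]bbaaba___   (C,b)→(B,_,right)
state=B head=0 tape=__[b]baaba___   (B,b)→(E,_,left)
state=E head=-1 tape=_[_]_baaba___   (E,_)→(B,a,right)
state=B head=0 tape=_a[_]baaba___   (B,_)→(C,_,right)
state=C head=1 tape=_a_[b]aaba___   (C,b)→(B,_,right)
state=B head=2 tape=_a__[a]aba___   (B,a)→(D,b,left)
state=D head=1 tape=_a_[_]baba___   (D,_)→(B,b,left)
state=B head=0 tape=_a[_]bbaba___   (B,_)→(C,_,right)
state=C head=1 tape=_a_[b]baba___   (C,b)→(B,_,right)
state=B head=2 tape=_a__[b]aba___   (B,b)→(E,_,left)
state=E head=1 tape=_a_[_]_aba___   (E,_)→(B,a,right)
state=B head=2 tape=_a_a[_]aba___   (B,_)→(C,_,right)
state=C head=3 tape=_a_a_[a]ba___   (C,a)→(D,_,right)
state=D head=4 tape=_a_a__[b]a___   (D,b)→(C,a,right)
state=C head=5 tape=_a_a__a[a]___   (C,a)→(D,_,right)
state=D head=6 tape=_a_a__a_[_]__   (D,_)→(B,b,left)
state=B head=5 tape=_a_a__a[_]b__   (B,_)→(C,_,right)
state=C head=6 tape=_a_a__a_[b]__   (C,b)→(B,_,right)
state=B head=7 tape=_a_a__a__[_]_   (B,_)→(C,_,right)
state=C head=8 tape=_a_a__a___[_]   (C,_)→(A,a,left)
state=A head=7 tape=_a_a__a__[_]a
The non-blank tape span at halt is a_a__a___a.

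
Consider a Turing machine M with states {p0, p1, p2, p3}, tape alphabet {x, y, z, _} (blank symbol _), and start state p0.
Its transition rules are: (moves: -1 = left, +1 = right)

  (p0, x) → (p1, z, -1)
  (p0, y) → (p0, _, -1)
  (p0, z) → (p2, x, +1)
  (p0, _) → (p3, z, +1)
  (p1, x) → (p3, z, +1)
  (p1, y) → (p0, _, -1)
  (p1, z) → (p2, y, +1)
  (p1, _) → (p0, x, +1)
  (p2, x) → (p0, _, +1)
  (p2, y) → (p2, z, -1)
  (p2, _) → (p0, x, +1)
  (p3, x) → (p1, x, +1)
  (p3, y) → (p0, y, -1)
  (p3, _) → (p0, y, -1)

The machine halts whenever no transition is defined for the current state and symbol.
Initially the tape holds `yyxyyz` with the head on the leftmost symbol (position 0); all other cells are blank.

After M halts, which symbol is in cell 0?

state=p0 head=0 tape=_[y]yxyyz   (p0,y)→(p0,_,-1)
state=p0 head=-1 tape=[_]_yxyyz   (p0,_)→(p3,z,+1)
state=p3 head=0 tape=z[_]yxyyz   (p3,_)→(p0,y,-1)
state=p0 head=-1 tape=[z]yyxyyz   (p0,z)→(p2,x,+1)
state=p2 head=0 tape=x[y]yxyyz   (p2,y)→(p2,z,-1)
state=p2 head=-1 tape=[x]zyxyyz   (p2,x)→(p0,_,+1)
state=p0 head=0 tape=_[z]yxyyz   (p0,z)→(p2,x,+1)
state=p2 head=1 tape=_x[y]xyyz   (p2,y)→(p2,z,-1)
state=p2 head=0 tape=_[x]zxyyz   (p2,x)→(p0,_,+1)
state=p0 head=1 tape=__[z]xyyz   (p0,z)→(p2,x,+1)
state=p2 head=2 tape=__x[x]yyz   (p2,x)→(p0,_,+1)
state=p0 head=3 tape=__x_[y]yz   (p0,y)→(p0,_,-1)
state=p0 head=2 tape=__x[_]_yz   (p0,_)→(p3,z,+1)
state=p3 head=3 tape=__xz[_]yz   (p3,_)→(p0,y,-1)
state=p0 head=2 tape=__x[z]yyz   (p0,z)→(p2,x,+1)
state=p2 head=3 tape=__xx[y]yz   (p2,y)→(p2,z,-1)
state=p2 head=2 tape=__x[x]zyz   (p2,x)→(p0,_,+1)
state=p0 head=3 tape=__x_[z]yz   (p0,z)→(p2,x,+1)
state=p2 head=4 tape=__x_x[y]z   (p2,y)→(p2,z,-1)
state=p2 head=3 tape=__x_[x]zz   (p2,x)→(p0,_,+1)
state=p0 head=4 tape=__x__[z]z   (p0,z)→(p2,x,+1)
state=p2 head=5 tape=__x__x[z]
Cell 0 holds _ when M halts.

_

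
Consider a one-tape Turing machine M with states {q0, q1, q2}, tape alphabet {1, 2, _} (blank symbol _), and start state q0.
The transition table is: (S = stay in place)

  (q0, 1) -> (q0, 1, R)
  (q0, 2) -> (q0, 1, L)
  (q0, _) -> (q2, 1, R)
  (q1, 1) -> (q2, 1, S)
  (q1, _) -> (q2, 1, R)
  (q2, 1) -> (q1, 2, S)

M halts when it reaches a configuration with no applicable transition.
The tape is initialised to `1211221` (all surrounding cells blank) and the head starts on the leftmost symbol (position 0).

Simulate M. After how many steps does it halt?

state=q0 head=0 tape=[1]211221__   (q0,1)→(q0,1,R)
state=q0 head=1 tape=1[2]11221__   (q0,2)→(q0,1,L)
state=q0 head=0 tape=[1]111221__   (q0,1)→(q0,1,R)
state=q0 head=1 tape=1[1]11221__   (q0,1)→(q0,1,R)
state=q0 head=2 tape=11[1]1221__   (q0,1)→(q0,1,R)
state=q0 head=3 tape=111[1]221__   (q0,1)→(q0,1,R)
state=q0 head=4 tape=1111[2]21__   (q0,2)→(q0,1,L)
state=q0 head=3 tape=111[1]121__   (q0,1)→(q0,1,R)
state=q0 head=4 tape=1111[1]21__   (q0,1)→(q0,1,R)
state=q0 head=5 tape=11111[2]1__   (q0,2)→(q0,1,L)
state=q0 head=4 tape=1111[1]11__   (q0,1)→(q0,1,R)
state=q0 head=5 tape=11111[1]1__   (q0,1)→(q0,1,R)
state=q0 head=6 tape=111111[1]__   (q0,1)→(q0,1,R)
state=q0 head=7 tape=1111111[_]_   (q0,_)→(q2,1,R)
state=q2 head=8 tape=11111111[_]
M halts after 14 transitions.

14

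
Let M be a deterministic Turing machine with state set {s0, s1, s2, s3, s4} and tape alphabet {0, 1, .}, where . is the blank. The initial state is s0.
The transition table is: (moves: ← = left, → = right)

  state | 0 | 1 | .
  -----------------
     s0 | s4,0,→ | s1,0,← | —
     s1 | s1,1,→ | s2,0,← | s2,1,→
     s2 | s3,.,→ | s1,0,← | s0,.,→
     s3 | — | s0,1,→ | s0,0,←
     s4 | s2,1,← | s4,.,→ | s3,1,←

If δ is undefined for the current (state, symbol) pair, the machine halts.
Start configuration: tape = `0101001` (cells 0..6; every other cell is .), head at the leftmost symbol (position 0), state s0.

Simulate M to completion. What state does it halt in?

state=s0 head=0 tape=[0]101001.   (s0,0)→(s4,0,→)
state=s4 head=1 tape=0[1]01001.   (s4,1)→(s4,.,→)
state=s4 head=2 tape=0.[0]1001.   (s4,0)→(s2,1,←)
state=s2 head=1 tape=0[.]11001.   (s2,.)→(s0,.,→)
state=s0 head=2 tape=0.[1]1001.   (s0,1)→(s1,0,←)
state=s1 head=1 tape=0[.]01001.   (s1,.)→(s2,1,→)
state=s2 head=2 tape=01[0]1001.   (s2,0)→(s3,.,→)
state=s3 head=3 tape=01.[1]001.   (s3,1)→(s0,1,→)
state=s0 head=4 tape=01.1[0]01.   (s0,0)→(s4,0,→)
state=s4 head=5 tape=01.10[0]1.   (s4,0)→(s2,1,←)
state=s2 head=4 tape=01.1[0]11.   (s2,0)→(s3,.,→)
state=s3 head=5 tape=01.1.[1]1.   (s3,1)→(s0,1,→)
state=s0 head=6 tape=01.1.1[1].   (s0,1)→(s1,0,←)
state=s1 head=5 tape=01.1.[1]0.   (s1,1)→(s2,0,←)
state=s2 head=4 tape=01.1[.]00.   (s2,.)→(s0,.,→)
state=s0 head=5 tape=01.1.[0]0.   (s0,0)→(s4,0,→)
state=s4 head=6 tape=01.1.0[0].   (s4,0)→(s2,1,←)
state=s2 head=5 tape=01.1.[0]1.   (s2,0)→(s3,.,→)
state=s3 head=6 tape=01.1..[1].   (s3,1)→(s0,1,→)
state=s0 head=7 tape=01.1..1[.]
No transition is defined for (s0, .); M halts in state s0.

s0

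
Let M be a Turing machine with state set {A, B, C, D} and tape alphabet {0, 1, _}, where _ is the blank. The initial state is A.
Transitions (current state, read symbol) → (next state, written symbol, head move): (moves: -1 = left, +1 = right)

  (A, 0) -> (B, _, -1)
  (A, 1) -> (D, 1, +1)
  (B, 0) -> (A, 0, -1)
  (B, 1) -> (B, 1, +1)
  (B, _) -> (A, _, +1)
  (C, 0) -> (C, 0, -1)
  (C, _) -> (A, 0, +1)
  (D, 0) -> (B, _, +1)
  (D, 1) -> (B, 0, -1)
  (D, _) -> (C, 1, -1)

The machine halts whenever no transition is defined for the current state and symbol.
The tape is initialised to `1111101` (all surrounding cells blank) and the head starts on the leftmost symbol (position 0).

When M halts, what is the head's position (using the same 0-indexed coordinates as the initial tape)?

8

state=A head=0 tape=[1]111101__   (A,1)→(D,1,+1)
state=D head=1 tape=1[1]11101__   (D,1)→(B,0,-1)
state=B head=0 tape=[1]011101__   (B,1)→(B,1,+1)
state=B head=1 tape=1[0]11101__   (B,0)→(A,0,-1)
state=A head=0 tape=[1]011101__   (A,1)→(D,1,+1)
state=D head=1 tape=1[0]11101__   (D,0)→(B,_,+1)
state=B head=2 tape=1_[1]1101__   (B,1)→(B,1,+1)
state=B head=3 tape=1_1[1]101__   (B,1)→(B,1,+1)
state=B head=4 tape=1_11[1]01__   (B,1)→(B,1,+1)
state=B head=5 tape=1_111[0]1__   (B,0)→(A,0,-1)
state=A head=4 tape=1_11[1]01__   (A,1)→(D,1,+1)
state=D head=5 tape=1_111[0]1__   (D,0)→(B,_,+1)
state=B head=6 tape=1_111_[1]__   (B,1)→(B,1,+1)
state=B head=7 tape=1_111_1[_]_   (B,_)→(A,_,+1)
state=A head=8 tape=1_111_1_[_]
At halt the head is at cell 8.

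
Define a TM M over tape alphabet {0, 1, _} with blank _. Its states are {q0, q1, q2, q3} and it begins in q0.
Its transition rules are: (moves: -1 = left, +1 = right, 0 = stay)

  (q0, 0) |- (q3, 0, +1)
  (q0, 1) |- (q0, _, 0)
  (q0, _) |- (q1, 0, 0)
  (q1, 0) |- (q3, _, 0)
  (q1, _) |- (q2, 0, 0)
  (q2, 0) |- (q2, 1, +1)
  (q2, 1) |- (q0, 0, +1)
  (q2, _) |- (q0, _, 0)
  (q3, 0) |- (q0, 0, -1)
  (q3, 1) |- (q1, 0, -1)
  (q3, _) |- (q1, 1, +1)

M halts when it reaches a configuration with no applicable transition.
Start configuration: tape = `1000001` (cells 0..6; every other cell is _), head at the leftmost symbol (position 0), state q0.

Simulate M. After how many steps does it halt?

state=q0 head=0 tape=[1]000001   (q0,1)→(q0,_,0)
state=q0 head=0 tape=[_]000001   (q0,_)→(q1,0,0)
state=q1 head=0 tape=[0]000001   (q1,0)→(q3,_,0)
state=q3 head=0 tape=[_]000001   (q3,_)→(q1,1,+1)
state=q1 head=1 tape=1[0]00001   (q1,0)→(q3,_,0)
state=q3 head=1 tape=1[_]00001   (q3,_)→(q1,1,+1)
state=q1 head=2 tape=11[0]0001   (q1,0)→(q3,_,0)
state=q3 head=2 tape=11[_]0001   (q3,_)→(q1,1,+1)
state=q1 head=3 tape=111[0]001   (q1,0)→(q3,_,0)
state=q3 head=3 tape=111[_]001   (q3,_)→(q1,1,+1)
state=q1 head=4 tape=1111[0]01   (q1,0)→(q3,_,0)
state=q3 head=4 tape=1111[_]01   (q3,_)→(q1,1,+1)
state=q1 head=5 tape=11111[0]1   (q1,0)→(q3,_,0)
state=q3 head=5 tape=11111[_]1   (q3,_)→(q1,1,+1)
state=q1 head=6 tape=111111[1]
M halts after 14 transitions.

14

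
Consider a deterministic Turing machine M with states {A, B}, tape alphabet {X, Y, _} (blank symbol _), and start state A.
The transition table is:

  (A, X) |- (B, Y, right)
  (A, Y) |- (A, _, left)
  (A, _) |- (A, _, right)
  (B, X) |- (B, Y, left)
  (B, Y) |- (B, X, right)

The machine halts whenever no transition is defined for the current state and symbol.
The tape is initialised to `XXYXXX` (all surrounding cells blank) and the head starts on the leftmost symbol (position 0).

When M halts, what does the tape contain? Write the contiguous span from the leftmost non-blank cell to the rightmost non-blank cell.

state=A head=0 tape=_[X]XYXXX   (A,X)→(B,Y,right)
state=B head=1 tape=_Y[X]YXXX   (B,X)→(B,Y,left)
state=B head=0 tape=_[Y]YYXXX   (B,Y)→(B,X,right)
state=B head=1 tape=_X[Y]YXXX   (B,Y)→(B,X,right)
state=B head=2 tape=_XX[Y]XXX   (B,Y)→(B,X,right)
state=B head=3 tape=_XXX[X]XX   (B,X)→(B,Y,left)
state=B head=2 tape=_XX[X]YXX   (B,X)→(B,Y,left)
state=B head=1 tape=_X[X]YYXX   (B,X)→(B,Y,left)
state=B head=0 tape=_[X]YYYXX   (B,X)→(B,Y,left)
state=B head=-1 tape=[_]YYYYXX
The non-blank tape span at halt is YYYYXX.

YYYYXX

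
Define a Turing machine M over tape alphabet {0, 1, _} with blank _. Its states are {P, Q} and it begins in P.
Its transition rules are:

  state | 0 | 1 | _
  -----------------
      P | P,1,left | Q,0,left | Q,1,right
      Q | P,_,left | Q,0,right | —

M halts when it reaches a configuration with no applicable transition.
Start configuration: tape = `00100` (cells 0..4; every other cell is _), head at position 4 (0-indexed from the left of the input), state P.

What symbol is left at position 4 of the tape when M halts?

1

state=P head=4 tape=_0010[0]   (P,0)→(P,1,left)
state=P head=3 tape=_001[0]1   (P,0)→(P,1,left)
state=P head=2 tape=_00[1]11   (P,1)→(Q,0,left)
state=Q head=1 tape=_0[0]011   (Q,0)→(P,_,left)
state=P head=0 tape=_[0]_011   (P,0)→(P,1,left)
state=P head=-1 tape=[_]1_011   (P,_)→(Q,1,right)
state=Q head=0 tape=1[1]_011   (Q,1)→(Q,0,right)
state=Q head=1 tape=10[_]011
Cell 4 holds 1 when M halts.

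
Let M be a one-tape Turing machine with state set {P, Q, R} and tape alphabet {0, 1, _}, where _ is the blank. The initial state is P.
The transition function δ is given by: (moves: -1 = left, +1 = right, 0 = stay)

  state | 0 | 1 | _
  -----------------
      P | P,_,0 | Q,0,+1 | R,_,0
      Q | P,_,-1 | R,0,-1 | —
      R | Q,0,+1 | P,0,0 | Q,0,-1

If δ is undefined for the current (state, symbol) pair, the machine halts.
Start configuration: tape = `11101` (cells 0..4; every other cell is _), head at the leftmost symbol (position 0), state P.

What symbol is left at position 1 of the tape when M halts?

_

state=P head=0 tape=_[1]1101   (P,1)→(Q,0,+1)
state=Q head=1 tape=_0[1]101   (Q,1)→(R,0,-1)
state=R head=0 tape=_[0]0101   (R,0)→(Q,0,+1)
state=Q head=1 tape=_0[0]101   (Q,0)→(P,_,-1)
state=P head=0 tape=_[0]_101   (P,0)→(P,_,0)
state=P head=0 tape=_[_]_101   (P,_)→(R,_,0)
state=R head=0 tape=_[_]_101   (R,_)→(Q,0,-1)
state=Q head=-1 tape=[_]0_101
Cell 1 holds _ when M halts.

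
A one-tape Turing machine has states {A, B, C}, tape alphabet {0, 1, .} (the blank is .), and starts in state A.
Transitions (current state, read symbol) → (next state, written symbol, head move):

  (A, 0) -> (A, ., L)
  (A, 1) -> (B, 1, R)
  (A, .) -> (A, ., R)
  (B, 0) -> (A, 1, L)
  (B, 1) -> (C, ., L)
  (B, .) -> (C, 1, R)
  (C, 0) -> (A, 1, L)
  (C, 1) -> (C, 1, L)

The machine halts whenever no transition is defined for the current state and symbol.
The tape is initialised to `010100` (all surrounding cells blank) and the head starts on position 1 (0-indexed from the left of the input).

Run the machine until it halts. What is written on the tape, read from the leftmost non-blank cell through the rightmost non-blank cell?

A | .0[1]0100   read 1 → write 1, move R, go to B
B | .01[0]100   read 0 → write 1, move L, go to A
A | .0[1]1100   read 1 → write 1, move R, go to B
B | .01[1]100   read 1 → write ., move L, go to C
C | .0[1].100   read 1 → write 1, move L, go to C
C | .[0]1.100   read 0 → write 1, move L, go to A
A | [.]11.100   read . → write ., move R, go to A
A | .[1]1.100   read 1 → write 1, move R, go to B
B | .1[1].100   read 1 → write ., move L, go to C
C | .[1]..100   read 1 → write 1, move L, go to C
C | [.]1..100
The non-blank tape span at halt is 1..100.

1..100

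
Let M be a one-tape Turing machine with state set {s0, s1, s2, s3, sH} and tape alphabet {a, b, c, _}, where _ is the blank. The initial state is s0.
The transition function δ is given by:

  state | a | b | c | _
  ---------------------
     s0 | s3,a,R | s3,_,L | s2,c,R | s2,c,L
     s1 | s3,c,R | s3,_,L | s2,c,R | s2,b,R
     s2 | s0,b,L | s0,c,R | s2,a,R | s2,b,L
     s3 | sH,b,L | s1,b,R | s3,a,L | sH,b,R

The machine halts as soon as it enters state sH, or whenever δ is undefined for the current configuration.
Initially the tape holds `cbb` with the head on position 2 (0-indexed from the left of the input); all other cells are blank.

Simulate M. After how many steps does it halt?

10

s0 | cb[b]__   read b → write _, move L, go to s3
s3 | c[b]___   read b → write b, move R, go to s1
s1 | cb[_]__   read _ → write b, move R, go to s2
s2 | cbb[_]_   read _ → write b, move L, go to s2
s2 | cb[b]b_   read b → write c, move R, go to s0
s0 | cbc[b]_   read b → write _, move L, go to s3
s3 | cb[c]__   read c → write a, move L, go to s3
s3 | c[b]a__   read b → write b, move R, go to s1
s1 | cb[a]__   read a → write c, move R, go to s3
s3 | cbc[_]_   read _ → write b, move R, go to sH
sH | cbcb[_]
M halts after 10 transitions.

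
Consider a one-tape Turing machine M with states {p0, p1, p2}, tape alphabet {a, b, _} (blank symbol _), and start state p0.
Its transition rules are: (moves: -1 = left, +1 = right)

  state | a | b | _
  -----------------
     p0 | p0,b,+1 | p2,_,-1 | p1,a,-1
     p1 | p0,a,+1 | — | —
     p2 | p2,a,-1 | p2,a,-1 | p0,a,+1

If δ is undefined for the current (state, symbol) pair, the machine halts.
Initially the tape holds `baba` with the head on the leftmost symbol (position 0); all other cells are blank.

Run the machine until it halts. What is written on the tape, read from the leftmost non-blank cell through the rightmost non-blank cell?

p0 | __[b]aba   read b → write _, move -1, go to p2
p2 | _[_]_aba   read _ → write a, move +1, go to p0
p0 | _a[_]aba   read _ → write a, move -1, go to p1
p1 | _[a]aaba   read a → write a, move +1, go to p0
p0 | _a[a]aba   read a → write b, move +1, go to p0
p0 | _ab[a]ba   read a → write b, move +1, go to p0
p0 | _abb[b]a   read b → write _, move -1, go to p2
p2 | _ab[b]_a   read b → write a, move -1, go to p2
p2 | _a[b]a_a   read b → write a, move -1, go to p2
p2 | _[a]aa_a   read a → write a, move -1, go to p2
p2 | [_]aaa_a   read _ → write a, move +1, go to p0
p0 | a[a]aa_a   read a → write b, move +1, go to p0
p0 | ab[a]a_a   read a → write b, move +1, go to p0
p0 | abb[a]_a   read a → write b, move +1, go to p0
p0 | abbb[_]a   read _ → write a, move -1, go to p1
p1 | abb[b]aa
The non-blank tape span at halt is abbbaa.

abbbaa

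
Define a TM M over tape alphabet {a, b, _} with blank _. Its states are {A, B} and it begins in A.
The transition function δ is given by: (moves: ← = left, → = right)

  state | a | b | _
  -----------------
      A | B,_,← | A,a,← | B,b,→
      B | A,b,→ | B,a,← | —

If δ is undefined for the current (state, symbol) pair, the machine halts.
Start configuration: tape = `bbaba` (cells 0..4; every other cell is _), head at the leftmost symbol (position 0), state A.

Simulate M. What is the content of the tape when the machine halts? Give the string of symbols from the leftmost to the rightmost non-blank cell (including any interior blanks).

state=A head=0 tape=___[b]baba   (A,b)→(A,a,←)
state=A head=-1 tape=__[_]ababa   (A,_)→(B,b,→)
state=B head=0 tape=__b[a]baba   (B,a)→(A,b,→)
state=A head=1 tape=__bb[b]aba   (A,b)→(A,a,←)
state=A head=0 tape=__b[b]aaba   (A,b)→(A,a,←)
state=A head=-1 tape=__[b]aaaba   (A,b)→(A,a,←)
state=A head=-2 tape=_[_]aaaaba   (A,_)→(B,b,→)
state=B head=-1 tape=_b[a]aaaba   (B,a)→(A,b,→)
state=A head=0 tape=_bb[a]aaba   (A,a)→(B,_,←)
state=B head=-1 tape=_b[b]_aaba   (B,b)→(B,a,←)
state=B head=-2 tape=_[b]a_aaba   (B,b)→(B,a,←)
state=B head=-3 tape=[_]aa_aaba
The non-blank tape span at halt is aa_aaba.

aa_aaba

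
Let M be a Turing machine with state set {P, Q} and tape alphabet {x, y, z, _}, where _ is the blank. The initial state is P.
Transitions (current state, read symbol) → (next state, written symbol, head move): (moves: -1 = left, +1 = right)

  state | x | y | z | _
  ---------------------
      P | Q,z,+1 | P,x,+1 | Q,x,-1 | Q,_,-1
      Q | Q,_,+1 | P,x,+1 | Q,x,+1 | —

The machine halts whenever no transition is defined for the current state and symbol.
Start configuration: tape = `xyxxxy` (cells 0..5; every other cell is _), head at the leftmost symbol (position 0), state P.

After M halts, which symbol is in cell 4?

_

P | [x]yxxxy_   read x → write z, move +1, go to Q
Q | z[y]xxxy_   read y → write x, move +1, go to P
P | zx[x]xxy_   read x → write z, move +1, go to Q
Q | zxz[x]xy_   read x → write _, move +1, go to Q
Q | zxz_[x]y_   read x → write _, move +1, go to Q
Q | zxz__[y]_   read y → write x, move +1, go to P
P | zxz__x[_]   read _ → write _, move -1, go to Q
Q | zxz__[x]_   read x → write _, move +1, go to Q
Q | zxz___[_]
Cell 4 holds _ when M halts.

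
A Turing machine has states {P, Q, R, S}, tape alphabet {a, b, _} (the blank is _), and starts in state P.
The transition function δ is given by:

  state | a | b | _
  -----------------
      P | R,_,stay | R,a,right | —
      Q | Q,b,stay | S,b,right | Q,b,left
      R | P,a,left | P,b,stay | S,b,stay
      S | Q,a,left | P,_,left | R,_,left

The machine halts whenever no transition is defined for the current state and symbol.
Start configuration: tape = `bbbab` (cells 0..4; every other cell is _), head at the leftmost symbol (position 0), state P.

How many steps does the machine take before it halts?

P | _[b]bbab   read b → write a, move right, go to R
R | _a[b]bab   read b → write b, move stay, go to P
P | _a[b]bab   read b → write a, move right, go to R
R | _aa[b]ab   read b → write b, move stay, go to P
P | _aa[b]ab   read b → write a, move right, go to R
R | _aaa[a]b   read a → write a, move left, go to P
P | _aa[a]ab   read a → write _, move stay, go to R
R | _aa[_]ab   read _ → write b, move stay, go to S
S | _aa[b]ab   read b → write _, move left, go to P
P | _a[a]_ab   read a → write _, move stay, go to R
R | _a[_]_ab   read _ → write b, move stay, go to S
S | _a[b]_ab   read b → write _, move left, go to P
P | _[a]__ab   read a → write _, move stay, go to R
R | _[_]__ab   read _ → write b, move stay, go to S
S | _[b]__ab   read b → write _, move left, go to P
P | [_]___ab
M halts after 15 transitions.

15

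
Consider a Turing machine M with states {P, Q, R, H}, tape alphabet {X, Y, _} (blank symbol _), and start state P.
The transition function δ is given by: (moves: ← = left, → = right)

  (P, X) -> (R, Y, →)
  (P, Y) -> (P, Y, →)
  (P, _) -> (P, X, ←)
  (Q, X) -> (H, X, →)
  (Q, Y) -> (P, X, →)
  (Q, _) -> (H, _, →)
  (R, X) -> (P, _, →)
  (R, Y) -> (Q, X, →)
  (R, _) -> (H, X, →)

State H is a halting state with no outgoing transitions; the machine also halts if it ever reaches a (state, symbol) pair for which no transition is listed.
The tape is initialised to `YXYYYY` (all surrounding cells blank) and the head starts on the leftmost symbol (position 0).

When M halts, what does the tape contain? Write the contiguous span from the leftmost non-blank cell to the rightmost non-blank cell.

YYXXYYYX

P | [Y]XYYYY___   read Y → write Y, move →, go to P
P | Y[X]YYYY___   read X → write Y, move →, go to R
R | YY[Y]YYY___   read Y → write X, move →, go to Q
Q | YYX[Y]YY___   read Y → write X, move →, go to P
P | YYXX[Y]Y___   read Y → write Y, move →, go to P
P | YYXXY[Y]___   read Y → write Y, move →, go to P
P | YYXXYY[_]__   read _ → write X, move ←, go to P
P | YYXXY[Y]X__   read Y → write Y, move →, go to P
P | YYXXYY[X]__   read X → write Y, move →, go to R
R | YYXXYYY[_]_   read _ → write X, move →, go to H
H | YYXXYYYX[_]
The non-blank tape span at halt is YYXXYYYX.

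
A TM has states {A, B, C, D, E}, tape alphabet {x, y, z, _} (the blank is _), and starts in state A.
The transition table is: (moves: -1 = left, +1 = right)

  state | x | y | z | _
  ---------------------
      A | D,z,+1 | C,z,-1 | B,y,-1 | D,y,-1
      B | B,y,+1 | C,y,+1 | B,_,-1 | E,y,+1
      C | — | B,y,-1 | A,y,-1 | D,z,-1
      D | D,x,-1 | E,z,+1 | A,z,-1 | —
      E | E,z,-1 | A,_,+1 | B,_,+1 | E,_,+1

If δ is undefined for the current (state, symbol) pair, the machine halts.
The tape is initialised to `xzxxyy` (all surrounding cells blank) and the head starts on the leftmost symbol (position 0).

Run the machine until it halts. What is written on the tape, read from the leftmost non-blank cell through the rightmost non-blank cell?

A | _[x]zxxyy_   read x → write z, move +1, go to D
D | _z[z]xxyy_   read z → write z, move -1, go to A
A | _[z]zxxyy_   read z → write y, move -1, go to B
B | [_]yzxxyy_   read _ → write y, move +1, go to E
E | y[y]zxxyy_   read y → write _, move +1, go to A
A | y_[z]xxyy_   read z → write y, move -1, go to B
B | y[_]yxxyy_   read _ → write y, move +1, go to E
E | yy[y]xxyy_   read y → write _, move +1, go to A
A | yy_[x]xyy_   read x → write z, move +1, go to D
D | yy_z[x]yy_   read x → write x, move -1, go to D
D | yy_[z]xyy_   read z → write z, move -1, go to A
A | yy[_]zxyy_   read _ → write y, move -1, go to D
D | y[y]yzxyy_   read y → write z, move +1, go to E
E | yz[y]zxyy_   read y → write _, move +1, go to A
A | yz_[z]xyy_   read z → write y, move -1, go to B
B | yz[_]yxyy_   read _ → write y, move +1, go to E
E | yzy[y]xyy_   read y → write _, move +1, go to A
A | yzy_[x]yy_   read x → write z, move +1, go to D
D | yzy_z[y]y_   read y → write z, move +1, go to E
E | yzy_zz[y]_   read y → write _, move +1, go to A
A | yzy_zz_[_]   read _ → write y, move -1, go to D
D | yzy_zz[_]y
The non-blank tape span at halt is yzy_zz_y.

yzy_zz_y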